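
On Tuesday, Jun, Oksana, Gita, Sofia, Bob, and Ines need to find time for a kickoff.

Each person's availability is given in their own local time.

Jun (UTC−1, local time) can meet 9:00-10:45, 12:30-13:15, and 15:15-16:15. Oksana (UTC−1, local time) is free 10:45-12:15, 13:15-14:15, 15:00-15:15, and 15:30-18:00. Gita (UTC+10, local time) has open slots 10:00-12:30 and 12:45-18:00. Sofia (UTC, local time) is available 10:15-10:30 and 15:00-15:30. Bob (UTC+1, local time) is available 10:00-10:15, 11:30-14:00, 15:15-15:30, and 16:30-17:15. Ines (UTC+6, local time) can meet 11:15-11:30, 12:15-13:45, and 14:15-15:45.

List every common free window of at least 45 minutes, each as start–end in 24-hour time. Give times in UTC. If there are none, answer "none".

none

Jun → UTC: 10:00–11:45, 13:30–14:15, 16:15–17:15.
Oksana → UTC: 11:45–13:15, 14:15–15:15, 16:00–16:15, 16:30–19:00.
Gita → UTC: 00:00–02:30, 02:45–08:00.
Sofia → UTC: 10:15–10:30, 15:00–15:30.
Bob → UTC: 09:00–09:15, 10:30–13:00, 14:15–14:30, 15:30–16:15.
Ines → UTC: 05:15–05:30, 06:15–07:45, 08:15–09:45.
Jun ∩ Oksana: 16:30–17:15.
Jun ∩ Oksana ∩ Gita: (none).
Jun ∩ Oksana ∩ Gita ∩ Sofia: (none).
Jun ∩ Oksana ∩ Gita ∩ Sofia ∩ Bob: (none).
Jun ∩ Oksana ∩ Gita ∩ Sofia ∩ Bob ∩ Ines: (none).
Windows ≥ 45 min: (none).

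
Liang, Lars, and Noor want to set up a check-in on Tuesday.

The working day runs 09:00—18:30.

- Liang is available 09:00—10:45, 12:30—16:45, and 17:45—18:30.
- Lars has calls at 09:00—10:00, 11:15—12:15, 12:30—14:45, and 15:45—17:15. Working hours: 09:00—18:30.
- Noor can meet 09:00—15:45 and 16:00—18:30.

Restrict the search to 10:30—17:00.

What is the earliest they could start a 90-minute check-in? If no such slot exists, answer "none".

Lars free within 09:00–18:30: 10:00–11:15, 12:15–12:30, 14:45–15:45, 17:15–18:30.
Liang ∩ Lars: 10:00–10:45, 14:45–15:45, 17:45–18:30.
Liang ∩ Lars ∩ Noor: 10:00–10:45, 14:45–15:45, 17:45–18:30.
Restricted to 10:30–17:00: 10:30–10:45, 14:45–15:45.
Windows ≥ 90 min: (none).

none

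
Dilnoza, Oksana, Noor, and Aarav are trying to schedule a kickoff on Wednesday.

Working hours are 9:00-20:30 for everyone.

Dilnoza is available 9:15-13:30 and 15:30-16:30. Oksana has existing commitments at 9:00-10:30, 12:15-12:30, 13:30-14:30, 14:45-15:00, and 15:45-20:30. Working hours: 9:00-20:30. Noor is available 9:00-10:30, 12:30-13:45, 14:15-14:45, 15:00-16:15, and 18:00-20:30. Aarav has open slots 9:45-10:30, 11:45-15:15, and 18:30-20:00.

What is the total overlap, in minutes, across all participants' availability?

60 minutes

Oksana free within 09:00–20:30: 10:30–12:15, 12:30–13:30, 14:30–14:45, 15:00–15:45.
Dilnoza ∩ Oksana: 10:30–12:15, 12:30–13:30, 15:30–15:45.
Dilnoza ∩ Oksana ∩ Noor: 12:30–13:30, 15:30–15:45.
Dilnoza ∩ Oksana ∩ Noor ∩ Aarav: 12:30–13:30.
Total common minutes: 60.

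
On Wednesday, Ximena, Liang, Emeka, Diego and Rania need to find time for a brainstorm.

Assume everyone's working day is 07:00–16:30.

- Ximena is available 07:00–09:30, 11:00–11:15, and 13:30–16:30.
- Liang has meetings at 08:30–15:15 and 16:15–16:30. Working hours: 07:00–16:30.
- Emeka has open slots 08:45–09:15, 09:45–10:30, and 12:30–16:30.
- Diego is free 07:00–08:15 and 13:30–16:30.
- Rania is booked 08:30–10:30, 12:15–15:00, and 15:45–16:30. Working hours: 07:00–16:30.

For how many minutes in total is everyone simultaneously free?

30 minutes

Liang free within 07:00–16:30: 07:00–08:30, 15:15–16:15.
Rania free within 07:00–16:30: 07:00–08:30, 10:30–12:15, 15:00–15:45.
Ximena ∩ Liang: 07:00–08:30, 15:15–16:15.
Ximena ∩ Liang ∩ Emeka: 15:15–16:15.
Ximena ∩ Liang ∩ Emeka ∩ Diego: 15:15–16:15.
Ximena ∩ Liang ∩ Emeka ∩ Diego ∩ Rania: 15:15–15:45.
Total common minutes: 30.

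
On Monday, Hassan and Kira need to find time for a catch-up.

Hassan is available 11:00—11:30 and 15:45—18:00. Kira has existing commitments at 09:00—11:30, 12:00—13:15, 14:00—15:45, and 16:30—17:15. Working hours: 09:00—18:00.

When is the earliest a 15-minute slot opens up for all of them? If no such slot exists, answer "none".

Kira free within 09:00–18:00: 11:30–12:00, 13:15–14:00, 15:45–16:30, 17:15–18:00.
Hassan ∩ Kira: 15:45–16:30, 17:15–18:00.
Windows ≥ 15 min: 15:45–16:30, 17:15–18:00.
Earliest such window starts at 15:45.

15:45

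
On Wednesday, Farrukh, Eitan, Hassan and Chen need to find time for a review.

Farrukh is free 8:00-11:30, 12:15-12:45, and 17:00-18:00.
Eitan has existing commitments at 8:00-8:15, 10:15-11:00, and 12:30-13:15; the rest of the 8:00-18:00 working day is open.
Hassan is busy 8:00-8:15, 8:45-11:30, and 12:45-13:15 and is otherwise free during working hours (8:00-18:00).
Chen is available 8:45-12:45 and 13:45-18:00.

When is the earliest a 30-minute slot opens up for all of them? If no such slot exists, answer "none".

17:00

Eitan free within 08:00–18:00: 08:15–10:15, 11:00–12:30, 13:15–18:00.
Hassan free within 08:00–18:00: 08:15–08:45, 11:30–12:45, 13:15–18:00.
Farrukh ∩ Eitan: 08:15–10:15, 11:00–11:30, 12:15–12:30, 17:00–18:00.
Farrukh ∩ Eitan ∩ Hassan: 08:15–08:45, 12:15–12:30, 17:00–18:00.
Farrukh ∩ Eitan ∩ Hassan ∩ Chen: 12:15–12:30, 17:00–18:00.
Windows ≥ 30 min: 17:00–18:00.
Earliest such window starts at 17:00.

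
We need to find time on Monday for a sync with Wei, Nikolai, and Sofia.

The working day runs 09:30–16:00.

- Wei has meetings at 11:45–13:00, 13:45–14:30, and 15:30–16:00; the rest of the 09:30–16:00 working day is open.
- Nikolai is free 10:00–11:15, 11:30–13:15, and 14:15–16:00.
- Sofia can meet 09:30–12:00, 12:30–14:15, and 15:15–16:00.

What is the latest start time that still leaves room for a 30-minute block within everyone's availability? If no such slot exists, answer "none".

Wei free within 09:30–16:00: 09:30–11:45, 13:00–13:45, 14:30–15:30.
Wei ∩ Nikolai: 10:00–11:15, 11:30–11:45, 13:00–13:15, 14:30–15:30.
Wei ∩ Nikolai ∩ Sofia: 10:00–11:15, 11:30–11:45, 13:00–13:15, 15:15–15:30.
Windows ≥ 30 min: 10:00–11:15.
Latest start in the last window 10:00–11:15 is 11:15 − 30 min = 10:45.

10:45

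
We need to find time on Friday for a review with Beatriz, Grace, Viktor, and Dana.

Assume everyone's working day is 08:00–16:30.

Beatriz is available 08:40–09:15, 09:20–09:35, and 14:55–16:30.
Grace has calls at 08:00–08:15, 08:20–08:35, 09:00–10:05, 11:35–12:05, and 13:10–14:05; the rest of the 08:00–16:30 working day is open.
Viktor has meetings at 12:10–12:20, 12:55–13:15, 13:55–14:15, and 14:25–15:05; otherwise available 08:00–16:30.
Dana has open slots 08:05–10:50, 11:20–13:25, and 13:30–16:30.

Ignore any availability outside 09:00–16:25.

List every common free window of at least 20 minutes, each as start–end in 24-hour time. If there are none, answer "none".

15:05–16:25

Grace free within 08:00–16:30: 08:15–08:20, 08:35–09:00, 10:05–11:35, 12:05–13:10, 14:05–16:30.
Viktor free within 08:00–16:30: 08:00–12:10, 12:20–12:55, 13:15–13:55, 14:15–14:25, 15:05–16:30.
Beatriz ∩ Grace: 08:40–09:00, 14:55–16:30.
Beatriz ∩ Grace ∩ Viktor: 08:40–09:00, 15:05–16:30.
Beatriz ∩ Grace ∩ Viktor ∩ Dana: 08:40–09:00, 15:05–16:30.
Restricted to 09:00–16:25: 15:05–16:25.
Windows ≥ 20 min: 15:05–16:25.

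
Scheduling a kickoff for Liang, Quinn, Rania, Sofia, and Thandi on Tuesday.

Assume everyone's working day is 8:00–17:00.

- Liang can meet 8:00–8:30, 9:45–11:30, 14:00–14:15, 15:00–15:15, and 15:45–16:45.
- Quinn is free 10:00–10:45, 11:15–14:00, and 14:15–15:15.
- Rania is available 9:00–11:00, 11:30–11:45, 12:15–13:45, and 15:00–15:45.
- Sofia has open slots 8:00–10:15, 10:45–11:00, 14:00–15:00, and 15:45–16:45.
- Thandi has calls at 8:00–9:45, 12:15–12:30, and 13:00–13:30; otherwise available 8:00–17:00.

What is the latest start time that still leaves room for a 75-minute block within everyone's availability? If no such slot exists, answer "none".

Thandi free within 08:00–17:00: 09:45–12:15, 12:30–13:00, 13:30–17:00.
Liang ∩ Quinn: 10:00–10:45, 11:15–11:30, 15:00–15:15.
Liang ∩ Quinn ∩ Rania: 10:00–10:45, 15:00–15:15.
Liang ∩ Quinn ∩ Rania ∩ Sofia: 10:00–10:15.
Liang ∩ Quinn ∩ Rania ∩ Sofia ∩ Thandi: 10:00–10:15.
Windows ≥ 75 min: (none).

none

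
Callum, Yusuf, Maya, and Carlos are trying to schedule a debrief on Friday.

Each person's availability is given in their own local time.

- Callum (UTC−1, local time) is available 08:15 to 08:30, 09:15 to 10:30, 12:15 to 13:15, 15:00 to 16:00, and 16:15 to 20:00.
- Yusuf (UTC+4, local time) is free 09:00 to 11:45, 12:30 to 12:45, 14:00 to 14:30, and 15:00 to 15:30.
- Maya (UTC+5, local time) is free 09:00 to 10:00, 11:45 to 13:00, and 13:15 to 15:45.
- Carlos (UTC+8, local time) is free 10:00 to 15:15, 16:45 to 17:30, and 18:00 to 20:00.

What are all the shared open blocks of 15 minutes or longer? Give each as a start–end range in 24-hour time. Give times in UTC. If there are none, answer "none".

Callum → UTC: 09:15–09:30, 10:15–11:30, 13:15–14:15, 16:00–17:00, 17:15–21:00.
Yusuf → UTC: 05:00–07:45, 08:30–08:45, 10:00–10:30, 11:00–11:30.
Maya → UTC: 04:00–05:00, 06:45–08:00, 08:15–10:45.
Carlos → UTC: 02:00–07:15, 08:45–09:30, 10:00–12:00.
Callum ∩ Yusuf: 10:15–10:30, 11:00–11:30.
Callum ∩ Yusuf ∩ Maya: 10:15–10:30.
Callum ∩ Yusuf ∩ Maya ∩ Carlos: 10:15–10:30.
Windows ≥ 15 min: 10:15–10:30.

10:15–10:30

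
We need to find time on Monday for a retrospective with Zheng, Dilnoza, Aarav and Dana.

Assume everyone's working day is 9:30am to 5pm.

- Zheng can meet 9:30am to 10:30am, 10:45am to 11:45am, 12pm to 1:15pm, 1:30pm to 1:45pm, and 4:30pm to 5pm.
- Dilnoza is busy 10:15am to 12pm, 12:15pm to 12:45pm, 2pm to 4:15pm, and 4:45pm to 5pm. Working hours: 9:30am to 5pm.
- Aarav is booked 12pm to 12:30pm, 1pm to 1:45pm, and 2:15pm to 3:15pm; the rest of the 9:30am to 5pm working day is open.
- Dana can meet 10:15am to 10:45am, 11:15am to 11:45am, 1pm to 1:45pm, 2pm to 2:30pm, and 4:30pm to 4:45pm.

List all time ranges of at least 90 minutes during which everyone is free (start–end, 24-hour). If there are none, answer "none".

Dilnoza free within 09:30–17:00: 09:30–10:15, 12:00–12:15, 12:45–14:00, 16:15–16:45.
Aarav free within 09:30–17:00: 09:30–12:00, 12:30–13:00, 13:45–14:15, 15:15–17:00.
Zheng ∩ Dilnoza: 09:30–10:15, 12:00–12:15, 12:45–13:15, 13:30–13:45, 16:30–16:45.
Zheng ∩ Dilnoza ∩ Aarav: 09:30–10:15, 12:45–13:00, 16:30–16:45.
Zheng ∩ Dilnoza ∩ Aarav ∩ Dana: 16:30–16:45.
Windows ≥ 90 min: (none).

none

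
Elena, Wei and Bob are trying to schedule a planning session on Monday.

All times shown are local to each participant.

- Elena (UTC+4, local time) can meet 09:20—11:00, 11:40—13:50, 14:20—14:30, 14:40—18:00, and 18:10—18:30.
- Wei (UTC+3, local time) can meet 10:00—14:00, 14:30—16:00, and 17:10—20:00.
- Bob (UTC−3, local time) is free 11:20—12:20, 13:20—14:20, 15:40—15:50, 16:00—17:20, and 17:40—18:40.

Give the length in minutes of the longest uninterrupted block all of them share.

10 minutes

Elena → UTC: 05:20–07:00, 07:40–09:50, 10:20–10:30, 10:40–14:00, 14:10–14:30.
Wei → UTC: 07:00–11:00, 11:30–13:00, 14:10–17:00.
Bob → UTC: 14:20–15:20, 16:20–17:20, 18:40–18:50, 19:00–20:20, 20:40–21:40.
Elena ∩ Wei: 07:40–09:50, 10:20–10:30, 10:40–11:00, 11:30–13:00, 14:10–14:30.
Elena ∩ Wei ∩ Bob: 14:20–14:30.
Single common window of 10 minutes.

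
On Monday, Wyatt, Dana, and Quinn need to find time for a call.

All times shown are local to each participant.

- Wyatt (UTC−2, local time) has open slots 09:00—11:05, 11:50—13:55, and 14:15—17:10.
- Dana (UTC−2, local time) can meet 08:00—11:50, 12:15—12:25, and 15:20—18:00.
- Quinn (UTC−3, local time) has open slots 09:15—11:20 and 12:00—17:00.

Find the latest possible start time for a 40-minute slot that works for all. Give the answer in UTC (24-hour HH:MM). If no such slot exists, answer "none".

Wyatt → UTC: 11:00–13:05, 13:50–15:55, 16:15–19:10.
Dana → UTC: 10:00–13:50, 14:15–14:25, 17:20–20:00.
Quinn → UTC: 12:15–14:20, 15:00–20:00.
Wyatt ∩ Dana: 11:00–13:05, 14:15–14:25, 17:20–19:10.
Wyatt ∩ Dana ∩ Quinn: 12:15–13:05, 14:15–14:20, 17:20–19:10.
Windows ≥ 40 min: 12:15–13:05, 17:20–19:10.
Latest start in the last window 17:20–19:10 is 19:10 − 40 min = 18:30.

18:30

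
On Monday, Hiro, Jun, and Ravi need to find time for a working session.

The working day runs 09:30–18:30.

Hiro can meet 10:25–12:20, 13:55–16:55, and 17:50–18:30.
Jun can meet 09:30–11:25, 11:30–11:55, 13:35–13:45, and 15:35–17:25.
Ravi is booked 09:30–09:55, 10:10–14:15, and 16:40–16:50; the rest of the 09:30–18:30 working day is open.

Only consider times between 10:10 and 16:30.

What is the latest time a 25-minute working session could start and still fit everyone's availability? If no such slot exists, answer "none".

Ravi free within 09:30–18:30: 09:55–10:10, 14:15–16:40, 16:50–18:30.
Hiro ∩ Jun: 10:25–11:25, 11:30–11:55, 15:35–16:55.
Hiro ∩ Jun ∩ Ravi: 15:35–16:40, 16:50–16:55.
Restricted to 10:10–16:30: 15:35–16:30.
Windows ≥ 25 min: 15:35–16:30.
Latest start in the last window 15:35–16:30 is 16:30 − 25 min = 16:05.

16:05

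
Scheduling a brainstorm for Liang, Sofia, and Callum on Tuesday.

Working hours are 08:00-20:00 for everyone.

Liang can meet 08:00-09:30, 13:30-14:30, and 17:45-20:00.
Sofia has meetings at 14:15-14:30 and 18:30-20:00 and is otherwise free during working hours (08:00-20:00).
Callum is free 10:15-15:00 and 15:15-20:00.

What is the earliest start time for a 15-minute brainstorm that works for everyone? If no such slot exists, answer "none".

Sofia free within 08:00–20:00: 08:00–14:15, 14:30–18:30.
Liang ∩ Sofia: 08:00–09:30, 13:30–14:15, 17:45–18:30.
Liang ∩ Sofia ∩ Callum: 13:30–14:15, 17:45–18:30.
Windows ≥ 15 min: 13:30–14:15, 17:45–18:30.
Earliest such window starts at 13:30.

13:30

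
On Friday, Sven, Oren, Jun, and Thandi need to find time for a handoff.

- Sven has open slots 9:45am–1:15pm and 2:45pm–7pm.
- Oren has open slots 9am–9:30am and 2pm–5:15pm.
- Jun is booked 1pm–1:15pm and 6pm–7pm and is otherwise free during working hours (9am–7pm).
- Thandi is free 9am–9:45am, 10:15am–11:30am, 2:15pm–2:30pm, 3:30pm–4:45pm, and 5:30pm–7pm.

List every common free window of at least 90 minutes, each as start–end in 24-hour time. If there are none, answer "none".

Jun free within 09:00–19:00: 09:00–13:00, 13:15–18:00.
Sven ∩ Oren: 14:45–17:15.
Sven ∩ Oren ∩ Jun: 14:45–17:15.
Sven ∩ Oren ∩ Jun ∩ Thandi: 15:30–16:45.
Windows ≥ 90 min: (none).

none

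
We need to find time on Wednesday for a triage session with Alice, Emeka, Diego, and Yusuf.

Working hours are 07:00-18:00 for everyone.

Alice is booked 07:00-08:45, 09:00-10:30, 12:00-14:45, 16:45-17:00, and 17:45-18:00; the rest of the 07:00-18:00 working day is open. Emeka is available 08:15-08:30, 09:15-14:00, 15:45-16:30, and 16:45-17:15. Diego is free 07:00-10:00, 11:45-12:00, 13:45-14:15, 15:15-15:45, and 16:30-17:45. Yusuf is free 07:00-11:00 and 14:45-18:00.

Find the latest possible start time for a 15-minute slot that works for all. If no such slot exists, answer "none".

17:00

Alice free within 07:00–18:00: 08:45–09:00, 10:30–12:00, 14:45–16:45, 17:00–17:45.
Alice ∩ Emeka: 10:30–12:00, 15:45–16:30, 17:00–17:15.
Alice ∩ Emeka ∩ Diego: 11:45–12:00, 17:00–17:15.
Alice ∩ Emeka ∩ Diego ∩ Yusuf: 17:00–17:15.
Windows ≥ 15 min: 17:00–17:15.
Latest start in the last window 17:00–17:15 is 17:15 − 15 min = 17:00.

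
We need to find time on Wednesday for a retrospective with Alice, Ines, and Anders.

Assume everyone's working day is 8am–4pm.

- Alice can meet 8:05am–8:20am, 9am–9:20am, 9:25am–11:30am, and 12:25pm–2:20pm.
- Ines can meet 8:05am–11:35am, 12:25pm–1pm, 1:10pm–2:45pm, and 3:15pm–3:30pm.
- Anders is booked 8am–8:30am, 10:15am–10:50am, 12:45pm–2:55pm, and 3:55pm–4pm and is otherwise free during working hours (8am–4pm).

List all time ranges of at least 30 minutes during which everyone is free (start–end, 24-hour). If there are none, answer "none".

Anders free within 08:00–16:00: 08:30–10:15, 10:50–12:45, 14:55–15:55.
Alice ∩ Ines: 08:05–08:20, 09:00–09:20, 09:25–11:30, 12:25–13:00, 13:10–14:20.
Alice ∩ Ines ∩ Anders: 09:00–09:20, 09:25–10:15, 10:50–11:30, 12:25–12:45.
Windows ≥ 30 min: 09:25–10:15, 10:50–11:30.

09:25–10:15, 10:50–11:30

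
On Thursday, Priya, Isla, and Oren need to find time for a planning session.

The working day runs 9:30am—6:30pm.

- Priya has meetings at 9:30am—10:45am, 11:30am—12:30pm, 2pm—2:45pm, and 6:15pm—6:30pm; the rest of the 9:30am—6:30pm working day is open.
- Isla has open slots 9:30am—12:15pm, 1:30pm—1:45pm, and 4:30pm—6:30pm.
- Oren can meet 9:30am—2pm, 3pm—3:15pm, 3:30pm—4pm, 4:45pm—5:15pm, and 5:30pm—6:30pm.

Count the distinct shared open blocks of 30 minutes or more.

3

Priya free within 09:30–18:30: 10:45–11:30, 12:30–14:00, 14:45–18:15.
Priya ∩ Isla: 10:45–11:30, 13:30–13:45, 16:30–18:15.
Priya ∩ Isla ∩ Oren: 10:45–11:30, 13:30–13:45, 16:45–17:15, 17:30–18:15.
Windows ≥ 30 min: 10:45–11:30, 16:45–17:15, 17:30–18:15.
That's 3 windows.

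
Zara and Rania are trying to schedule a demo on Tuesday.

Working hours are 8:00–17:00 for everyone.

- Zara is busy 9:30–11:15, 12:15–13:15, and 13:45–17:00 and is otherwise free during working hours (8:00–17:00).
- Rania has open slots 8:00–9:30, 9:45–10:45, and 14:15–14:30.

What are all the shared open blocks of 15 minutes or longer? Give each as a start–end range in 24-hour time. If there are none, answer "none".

08:00–09:30

Zara free within 08:00–17:00: 08:00–09:30, 11:15–12:15, 13:15–13:45.
Zara ∩ Rania: 08:00–09:30.
Windows ≥ 15 min: 08:00–09:30.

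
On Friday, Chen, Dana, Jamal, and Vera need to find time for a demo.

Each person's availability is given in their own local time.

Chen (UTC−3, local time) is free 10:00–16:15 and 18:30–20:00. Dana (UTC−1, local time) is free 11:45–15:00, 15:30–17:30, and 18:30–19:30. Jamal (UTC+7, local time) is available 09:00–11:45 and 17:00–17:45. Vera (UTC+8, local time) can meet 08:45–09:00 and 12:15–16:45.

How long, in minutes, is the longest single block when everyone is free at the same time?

0 minutes

Chen → UTC: 13:00–19:15, 21:30–23:00.
Dana → UTC: 12:45–16:00, 16:30–18:30, 19:30–20:30.
Jamal → UTC: 02:00–04:45, 10:00–10:45.
Vera → UTC: 00:45–01:00, 04:15–08:45.
Chen ∩ Dana: 13:00–16:00, 16:30–18:30.
Chen ∩ Dana ∩ Jamal: (none).
Chen ∩ Dana ∩ Jamal ∩ Vera: (none).
No common window.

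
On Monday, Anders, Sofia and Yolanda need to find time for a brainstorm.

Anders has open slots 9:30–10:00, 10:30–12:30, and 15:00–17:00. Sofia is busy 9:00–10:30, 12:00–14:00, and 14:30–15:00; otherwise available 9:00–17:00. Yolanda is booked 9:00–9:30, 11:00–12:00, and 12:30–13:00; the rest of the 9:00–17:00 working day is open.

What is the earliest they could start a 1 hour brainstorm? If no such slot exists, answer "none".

Sofia free within 09:00–17:00: 10:30–12:00, 14:00–14:30, 15:00–17:00.
Yolanda free within 09:00–17:00: 09:30–11:00, 12:00–12:30, 13:00–17:00.
Anders ∩ Sofia: 10:30–12:00, 15:00–17:00.
Anders ∩ Sofia ∩ Yolanda: 10:30–11:00, 15:00–17:00.
Windows ≥ 60 min: 15:00–17:00.
Earliest such window starts at 15:00.

15:00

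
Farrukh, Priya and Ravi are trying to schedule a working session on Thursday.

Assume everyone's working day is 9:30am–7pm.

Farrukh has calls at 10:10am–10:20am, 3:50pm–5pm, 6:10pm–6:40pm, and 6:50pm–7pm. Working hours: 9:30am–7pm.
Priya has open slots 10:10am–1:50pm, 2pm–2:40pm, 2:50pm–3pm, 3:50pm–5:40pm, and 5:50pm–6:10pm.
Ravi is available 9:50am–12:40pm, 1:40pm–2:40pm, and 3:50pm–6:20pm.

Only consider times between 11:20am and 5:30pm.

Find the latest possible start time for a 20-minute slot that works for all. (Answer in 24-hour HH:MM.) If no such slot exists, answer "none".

Farrukh free within 09:30–19:00: 09:30–10:10, 10:20–15:50, 17:00–18:10, 18:40–18:50.
Farrukh ∩ Priya: 10:20–13:50, 14:00–14:40, 14:50–15:00, 17:00–17:40, 17:50–18:10.
Farrukh ∩ Priya ∩ Ravi: 10:20–12:40, 13:40–13:50, 14:00–14:40, 17:00–17:40, 17:50–18:10.
Restricted to 11:20–17:30: 11:20–12:40, 13:40–13:50, 14:00–14:40, 17:00–17:30.
Windows ≥ 20 min: 11:20–12:40, 14:00–14:40, 17:00–17:30.
Latest start in the last window 17:00–17:30 is 17:30 − 20 min = 17:10.

17:10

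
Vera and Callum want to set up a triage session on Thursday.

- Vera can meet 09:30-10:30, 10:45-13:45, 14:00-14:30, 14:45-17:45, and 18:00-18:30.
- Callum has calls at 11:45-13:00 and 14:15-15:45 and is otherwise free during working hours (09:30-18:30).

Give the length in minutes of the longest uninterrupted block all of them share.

Callum free within 09:30–18:30: 09:30–11:45, 13:00–14:15, 15:45–18:30.
Vera ∩ Callum: 09:30–10:30, 10:45–11:45, 13:00–13:45, 14:00–14:15, 15:45–17:45, 18:00–18:30.
Common window lengths: 60, 60, 45, 15, 120, 30 min; longest is 120.

120 minutes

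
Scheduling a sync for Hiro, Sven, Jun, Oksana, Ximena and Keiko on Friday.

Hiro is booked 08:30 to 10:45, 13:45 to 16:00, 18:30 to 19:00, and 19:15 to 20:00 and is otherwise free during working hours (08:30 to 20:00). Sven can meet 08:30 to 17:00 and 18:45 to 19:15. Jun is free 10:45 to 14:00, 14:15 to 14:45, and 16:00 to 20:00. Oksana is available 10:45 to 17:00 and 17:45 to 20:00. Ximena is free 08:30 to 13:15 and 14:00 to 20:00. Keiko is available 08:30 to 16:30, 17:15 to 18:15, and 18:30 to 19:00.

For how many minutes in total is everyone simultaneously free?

180 minutes

Hiro free within 08:30–20:00: 10:45–13:45, 16:00–18:30, 19:00–19:15.
Hiro ∩ Sven: 10:45–13:45, 16:00–17:00, 19:00–19:15.
Hiro ∩ Sven ∩ Jun: 10:45–13:45, 16:00–17:00, 19:00–19:15.
Hiro ∩ Sven ∩ Jun ∩ Oksana: 10:45–13:45, 16:00–17:00, 19:00–19:15.
Hiro ∩ Sven ∩ Jun ∩ Oksana ∩ Ximena: 10:45–13:15, 16:00–17:00, 19:00–19:15.
Hiro ∩ Sven ∩ Jun ∩ Oksana ∩ Ximena ∩ Keiko: 10:45–13:15, 16:00–16:30.
Total common minutes: 150 + 30 = 180.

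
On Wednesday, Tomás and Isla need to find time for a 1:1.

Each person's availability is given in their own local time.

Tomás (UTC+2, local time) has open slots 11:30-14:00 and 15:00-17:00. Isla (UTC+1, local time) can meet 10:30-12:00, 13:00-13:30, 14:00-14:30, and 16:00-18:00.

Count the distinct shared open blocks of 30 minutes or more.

Tomás → UTC: 09:30–12:00, 13:00–15:00.
Isla → UTC: 09:30–11:00, 12:00–12:30, 13:00–13:30, 15:00–17:00.
Tomás ∩ Isla: 09:30–11:00, 13:00–13:30.
Windows ≥ 30 min: 09:30–11:00, 13:00–13:30.
That's 2 windows.

2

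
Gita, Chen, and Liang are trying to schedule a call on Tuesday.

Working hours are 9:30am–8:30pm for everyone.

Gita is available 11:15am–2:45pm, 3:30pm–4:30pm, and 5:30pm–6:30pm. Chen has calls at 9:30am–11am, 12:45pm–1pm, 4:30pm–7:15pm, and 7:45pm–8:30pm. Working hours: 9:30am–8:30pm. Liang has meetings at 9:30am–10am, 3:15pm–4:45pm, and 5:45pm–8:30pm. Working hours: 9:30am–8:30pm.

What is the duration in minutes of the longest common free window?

Chen free within 09:30–20:30: 11:00–12:45, 13:00–16:30, 19:15–19:45.
Liang free within 09:30–20:30: 10:00–15:15, 16:45–17:45.
Gita ∩ Chen: 11:15–12:45, 13:00–14:45, 15:30–16:30.
Gita ∩ Chen ∩ Liang: 11:15–12:45, 13:00–14:45.
Common window lengths: 90, 105 min; longest is 105.

105 minutes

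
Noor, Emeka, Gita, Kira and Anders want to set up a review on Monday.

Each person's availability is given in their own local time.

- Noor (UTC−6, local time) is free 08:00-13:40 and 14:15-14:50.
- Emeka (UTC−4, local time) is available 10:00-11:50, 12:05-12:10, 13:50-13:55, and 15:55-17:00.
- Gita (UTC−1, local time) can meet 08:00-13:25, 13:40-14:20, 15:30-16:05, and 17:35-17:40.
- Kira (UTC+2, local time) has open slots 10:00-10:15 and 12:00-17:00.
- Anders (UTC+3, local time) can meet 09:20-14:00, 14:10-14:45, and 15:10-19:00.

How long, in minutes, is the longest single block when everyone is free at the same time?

Noor → UTC: 14:00–19:40, 20:15–20:50.
Emeka → UTC: 14:00–15:50, 16:05–16:10, 17:50–17:55, 19:55–21:00.
Gita → UTC: 09:00–14:25, 14:40–15:20, 16:30–17:05, 18:35–18:40.
Kira → UTC: 08:00–08:15, 10:00–15:00.
Anders → UTC: 06:20–11:00, 11:10–11:45, 12:10–16:00.
Noor ∩ Emeka: 14:00–15:50, 16:05–16:10, 17:50–17:55, 20:15–20:50.
Noor ∩ Emeka ∩ Gita: 14:00–14:25, 14:40–15:20.
Noor ∩ Emeka ∩ Gita ∩ Kira: 14:00–14:25, 14:40–15:00.
Noor ∩ Emeka ∩ Gita ∩ Kira ∩ Anders: 14:00–14:25, 14:40–15:00.
Common window lengths: 25, 20 min; longest is 25.

25 minutes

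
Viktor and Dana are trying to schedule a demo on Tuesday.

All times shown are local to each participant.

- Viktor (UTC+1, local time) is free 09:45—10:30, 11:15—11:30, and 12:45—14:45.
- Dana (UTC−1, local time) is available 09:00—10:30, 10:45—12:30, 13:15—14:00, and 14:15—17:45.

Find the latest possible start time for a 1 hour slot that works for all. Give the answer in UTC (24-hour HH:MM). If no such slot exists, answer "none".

Viktor → UTC: 08:45–09:30, 10:15–10:30, 11:45–13:45.
Dana → UTC: 10:00–11:30, 11:45–13:30, 14:15–15:00, 15:15–18:45.
Viktor ∩ Dana: 10:15–10:30, 11:45–13:30.
Windows ≥ 60 min: 11:45–13:30.
Latest start in the last window 11:45–13:30 is 13:30 − 60 min = 12:30.

12:30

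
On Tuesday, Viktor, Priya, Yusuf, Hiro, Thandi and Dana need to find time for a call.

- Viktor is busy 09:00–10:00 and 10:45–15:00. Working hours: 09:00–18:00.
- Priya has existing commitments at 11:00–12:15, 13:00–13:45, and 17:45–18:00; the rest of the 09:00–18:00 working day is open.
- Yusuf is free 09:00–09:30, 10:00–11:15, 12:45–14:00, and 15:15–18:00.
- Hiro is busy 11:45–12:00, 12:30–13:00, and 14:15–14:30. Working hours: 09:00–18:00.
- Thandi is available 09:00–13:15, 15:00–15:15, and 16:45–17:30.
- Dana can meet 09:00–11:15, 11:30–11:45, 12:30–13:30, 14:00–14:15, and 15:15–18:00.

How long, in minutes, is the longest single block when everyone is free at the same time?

Viktor free within 09:00–18:00: 10:00–10:45, 15:00–18:00.
Priya free within 09:00–18:00: 09:00–11:00, 12:15–13:00, 13:45–17:45.
Hiro free within 09:00–18:00: 09:00–11:45, 12:00–12:30, 13:00–14:15, 14:30–18:00.
Viktor ∩ Priya: 10:00–10:45, 15:00–17:45.
Viktor ∩ Priya ∩ Yusuf: 10:00–10:45, 15:15–17:45.
Viktor ∩ Priya ∩ Yusuf ∩ Hiro: 10:00–10:45, 15:15–17:45.
Viktor ∩ Priya ∩ Yusuf ∩ Hiro ∩ Thandi: 10:00–10:45, 16:45–17:30.
Viktor ∩ Priya ∩ Yusuf ∩ Hiro ∩ Thandi ∩ Dana: 10:00–10:45, 16:45–17:30.
Common window lengths: 45, 45 min; longest is 45.

45 minutes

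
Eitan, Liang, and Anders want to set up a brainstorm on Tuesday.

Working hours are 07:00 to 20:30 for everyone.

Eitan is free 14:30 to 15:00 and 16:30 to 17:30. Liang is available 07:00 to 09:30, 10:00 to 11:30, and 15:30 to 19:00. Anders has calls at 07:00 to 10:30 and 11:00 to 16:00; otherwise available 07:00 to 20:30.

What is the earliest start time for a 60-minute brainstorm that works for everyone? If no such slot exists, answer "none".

Anders free within 07:00–20:30: 10:30–11:00, 16:00–20:30.
Eitan ∩ Liang: 16:30–17:30.
Eitan ∩ Liang ∩ Anders: 16:30–17:30.
Windows ≥ 60 min: 16:30–17:30.
Earliest such window starts at 16:30.

16:30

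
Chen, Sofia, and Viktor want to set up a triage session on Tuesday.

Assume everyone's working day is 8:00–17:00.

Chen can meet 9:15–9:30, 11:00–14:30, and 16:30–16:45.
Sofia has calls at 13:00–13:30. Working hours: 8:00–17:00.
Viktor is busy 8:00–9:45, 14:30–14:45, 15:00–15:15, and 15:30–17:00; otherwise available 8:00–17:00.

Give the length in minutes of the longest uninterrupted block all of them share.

120 minutes

Sofia free within 08:00–17:00: 08:00–13:00, 13:30–17:00.
Viktor free within 08:00–17:00: 09:45–14:30, 14:45–15:00, 15:15–15:30.
Chen ∩ Sofia: 09:15–09:30, 11:00–13:00, 13:30–14:30, 16:30–16:45.
Chen ∩ Sofia ∩ Viktor: 11:00–13:00, 13:30–14:30.
Common window lengths: 120, 60 min; longest is 120.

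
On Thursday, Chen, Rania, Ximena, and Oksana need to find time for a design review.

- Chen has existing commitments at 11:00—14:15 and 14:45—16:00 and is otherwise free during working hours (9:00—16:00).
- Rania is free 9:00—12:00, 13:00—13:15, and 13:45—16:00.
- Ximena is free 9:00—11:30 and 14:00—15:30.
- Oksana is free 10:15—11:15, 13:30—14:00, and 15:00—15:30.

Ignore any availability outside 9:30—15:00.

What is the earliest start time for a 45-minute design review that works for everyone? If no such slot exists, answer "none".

Chen free within 09:00–16:00: 09:00–11:00, 14:15–14:45.
Chen ∩ Rania: 09:00–11:00, 14:15–14:45.
Chen ∩ Rania ∩ Ximena: 09:00–11:00, 14:15–14:45.
Chen ∩ Rania ∩ Ximena ∩ Oksana: 10:15–11:00.
Restricted to 09:30–15:00: 10:15–11:00.
Windows ≥ 45 min: 10:15–11:00.
Earliest such window starts at 10:15.

10:15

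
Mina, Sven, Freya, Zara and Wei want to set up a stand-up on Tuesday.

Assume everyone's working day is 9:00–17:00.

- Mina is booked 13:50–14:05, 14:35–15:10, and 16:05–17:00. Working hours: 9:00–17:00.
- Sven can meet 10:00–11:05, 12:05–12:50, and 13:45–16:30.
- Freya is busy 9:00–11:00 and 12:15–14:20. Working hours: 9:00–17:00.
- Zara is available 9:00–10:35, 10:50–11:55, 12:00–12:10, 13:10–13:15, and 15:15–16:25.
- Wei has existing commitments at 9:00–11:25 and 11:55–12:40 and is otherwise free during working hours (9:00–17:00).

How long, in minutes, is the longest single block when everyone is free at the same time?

50 minutes

Mina free within 09:00–17:00: 09:00–13:50, 14:05–14:35, 15:10–16:05.
Freya free within 09:00–17:00: 11:00–12:15, 14:20–17:00.
Wei free within 09:00–17:00: 11:25–11:55, 12:40–17:00.
Mina ∩ Sven: 10:00–11:05, 12:05–12:50, 13:45–13:50, 14:05–14:35, 15:10–16:05.
Mina ∩ Sven ∩ Freya: 11:00–11:05, 12:05–12:15, 14:20–14:35, 15:10–16:05.
Mina ∩ Sven ∩ Freya ∩ Zara: 11:00–11:05, 12:05–12:10, 15:15–16:05.
Mina ∩ Sven ∩ Freya ∩ Zara ∩ Wei: 15:15–16:05.
Single common window of 50 minutes.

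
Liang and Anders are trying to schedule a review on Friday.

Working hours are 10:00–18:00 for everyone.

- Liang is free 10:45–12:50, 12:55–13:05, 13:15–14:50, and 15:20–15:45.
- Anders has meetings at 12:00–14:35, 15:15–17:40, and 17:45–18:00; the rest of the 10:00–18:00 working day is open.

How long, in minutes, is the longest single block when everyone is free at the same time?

75 minutes

Anders free within 10:00–18:00: 10:00–12:00, 14:35–15:15, 17:40–17:45.
Liang ∩ Anders: 10:45–12:00, 14:35–14:50.
Common window lengths: 75, 15 min; longest is 75.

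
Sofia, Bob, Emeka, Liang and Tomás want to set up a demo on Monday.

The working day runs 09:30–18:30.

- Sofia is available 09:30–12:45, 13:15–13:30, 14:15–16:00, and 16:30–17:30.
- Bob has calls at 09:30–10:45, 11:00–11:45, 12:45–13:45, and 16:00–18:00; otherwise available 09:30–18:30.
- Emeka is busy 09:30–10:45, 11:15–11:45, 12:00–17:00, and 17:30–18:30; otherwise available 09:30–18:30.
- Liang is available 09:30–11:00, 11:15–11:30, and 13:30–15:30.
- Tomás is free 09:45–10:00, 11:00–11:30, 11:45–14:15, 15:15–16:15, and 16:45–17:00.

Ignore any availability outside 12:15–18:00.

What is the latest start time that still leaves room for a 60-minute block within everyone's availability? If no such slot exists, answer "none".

none

Bob free within 09:30–18:30: 10:45–11:00, 11:45–12:45, 13:45–16:00, 18:00–18:30.
Emeka free within 09:30–18:30: 10:45–11:15, 11:45–12:00, 17:00–17:30.
Sofia ∩ Bob: 10:45–11:00, 11:45–12:45, 14:15–16:00.
Sofia ∩ Bob ∩ Emeka: 10:45–11:00, 11:45–12:00.
Sofia ∩ Bob ∩ Emeka ∩ Liang: 10:45–11:00.
Sofia ∩ Bob ∩ Emeka ∩ Liang ∩ Tomás: (none).
Restricted to 12:15–18:00: (none).
Windows ≥ 60 min: (none).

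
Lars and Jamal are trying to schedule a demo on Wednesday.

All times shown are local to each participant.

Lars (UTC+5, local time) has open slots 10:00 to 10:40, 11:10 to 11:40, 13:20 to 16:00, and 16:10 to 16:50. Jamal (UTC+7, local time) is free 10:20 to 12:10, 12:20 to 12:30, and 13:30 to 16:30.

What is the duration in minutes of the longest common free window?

70 minutes

Lars → UTC: 05:00–05:40, 06:10–06:40, 08:20–11:00, 11:10–11:50.
Jamal → UTC: 03:20–05:10, 05:20–05:30, 06:30–09:30.
Lars ∩ Jamal: 05:00–05:10, 05:20–05:30, 06:30–06:40, 08:20–09:30.
Common window lengths: 10, 10, 10, 70 min; longest is 70.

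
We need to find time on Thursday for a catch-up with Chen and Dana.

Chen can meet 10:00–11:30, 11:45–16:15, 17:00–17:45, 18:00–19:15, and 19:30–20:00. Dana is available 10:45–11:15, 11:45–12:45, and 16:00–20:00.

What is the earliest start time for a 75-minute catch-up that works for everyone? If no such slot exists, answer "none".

18:00

Chen ∩ Dana: 10:45–11:15, 11:45–12:45, 16:00–16:15, 17:00–17:45, 18:00–19:15, 19:30–20:00.
Windows ≥ 75 min: 18:00–19:15.
Earliest such window starts at 18:00.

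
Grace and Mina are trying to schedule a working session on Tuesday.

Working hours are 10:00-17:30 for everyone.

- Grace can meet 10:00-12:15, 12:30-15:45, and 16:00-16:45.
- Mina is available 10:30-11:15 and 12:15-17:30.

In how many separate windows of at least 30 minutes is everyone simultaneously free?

3

Grace ∩ Mina: 10:30–11:15, 12:30–15:45, 16:00–16:45.
Windows ≥ 30 min: 10:30–11:15, 12:30–15:45, 16:00–16:45.
That's 3 windows.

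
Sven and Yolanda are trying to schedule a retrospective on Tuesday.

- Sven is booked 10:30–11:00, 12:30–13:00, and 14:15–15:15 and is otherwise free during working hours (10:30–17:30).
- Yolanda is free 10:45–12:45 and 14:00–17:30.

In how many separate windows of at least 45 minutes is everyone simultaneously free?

Sven free within 10:30–17:30: 11:00–12:30, 13:00–14:15, 15:15–17:30.
Sven ∩ Yolanda: 11:00–12:30, 14:00–14:15, 15:15–17:30.
Windows ≥ 45 min: 11:00–12:30, 15:15–17:30.
That's 2 windows.

2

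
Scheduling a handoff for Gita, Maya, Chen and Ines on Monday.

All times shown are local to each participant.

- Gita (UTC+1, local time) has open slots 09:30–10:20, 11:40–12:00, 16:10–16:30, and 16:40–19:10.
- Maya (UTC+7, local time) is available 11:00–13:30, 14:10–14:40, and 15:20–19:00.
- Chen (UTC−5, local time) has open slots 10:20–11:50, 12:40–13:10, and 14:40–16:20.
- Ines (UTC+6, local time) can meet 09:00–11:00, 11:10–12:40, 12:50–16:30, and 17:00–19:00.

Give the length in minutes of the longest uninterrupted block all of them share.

0 minutes

Gita → UTC: 08:30–09:20, 10:40–11:00, 15:10–15:30, 15:40–18:10.
Maya → UTC: 04:00–06:30, 07:10–07:40, 08:20–12:00.
Chen → UTC: 15:20–16:50, 17:40–18:10, 19:40–21:20.
Ines → UTC: 03:00–05:00, 05:10–06:40, 06:50–10:30, 11:00–13:00.
Gita ∩ Maya: 08:30–09:20, 10:40–11:00.
Gita ∩ Maya ∩ Chen: (none).
Gita ∩ Maya ∩ Chen ∩ Ines: (none).
No common window.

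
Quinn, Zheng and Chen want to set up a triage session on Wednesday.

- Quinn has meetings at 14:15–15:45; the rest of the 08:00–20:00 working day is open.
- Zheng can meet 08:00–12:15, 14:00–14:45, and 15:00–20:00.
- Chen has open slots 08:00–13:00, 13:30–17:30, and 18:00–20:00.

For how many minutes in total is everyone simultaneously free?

Quinn free within 08:00–20:00: 08:00–14:15, 15:45–20:00.
Quinn ∩ Zheng: 08:00–12:15, 14:00–14:15, 15:45–20:00.
Quinn ∩ Zheng ∩ Chen: 08:00–12:15, 14:00–14:15, 15:45–17:30, 18:00–20:00.
Total common minutes: 255 + 15 + 105 + 120 = 495.

495 minutes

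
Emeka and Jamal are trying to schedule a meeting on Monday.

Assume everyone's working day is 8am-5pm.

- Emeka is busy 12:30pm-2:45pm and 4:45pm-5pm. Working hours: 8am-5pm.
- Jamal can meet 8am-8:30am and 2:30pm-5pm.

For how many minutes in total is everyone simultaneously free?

150 minutes

Emeka free within 08:00–17:00: 08:00–12:30, 14:45–16:45.
Emeka ∩ Jamal: 08:00–08:30, 14:45–16:45.
Total common minutes: 30 + 120 = 150.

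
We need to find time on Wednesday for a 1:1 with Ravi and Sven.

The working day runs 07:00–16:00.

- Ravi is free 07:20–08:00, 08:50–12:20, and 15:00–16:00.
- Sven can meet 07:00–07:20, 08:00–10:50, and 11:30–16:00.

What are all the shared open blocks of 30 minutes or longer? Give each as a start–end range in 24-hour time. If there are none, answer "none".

Ravi ∩ Sven: 08:50–10:50, 11:30–12:20, 15:00–16:00.
Windows ≥ 30 min: 08:50–10:50, 11:30–12:20, 15:00–16:00.

08:50–10:50, 11:30–12:20, 15:00–16:00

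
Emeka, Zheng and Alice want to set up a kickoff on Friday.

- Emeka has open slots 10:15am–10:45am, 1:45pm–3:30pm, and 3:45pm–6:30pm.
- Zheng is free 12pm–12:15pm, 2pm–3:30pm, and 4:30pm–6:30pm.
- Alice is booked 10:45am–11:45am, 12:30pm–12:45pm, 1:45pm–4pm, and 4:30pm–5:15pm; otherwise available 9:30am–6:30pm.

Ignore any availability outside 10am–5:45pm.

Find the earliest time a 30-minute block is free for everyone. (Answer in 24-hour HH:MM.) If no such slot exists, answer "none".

17:15

Alice free within 09:30–18:30: 09:30–10:45, 11:45–12:30, 12:45–13:45, 16:00–16:30, 17:15–18:30.
Emeka ∩ Zheng: 14:00–15:30, 16:30–18:30.
Emeka ∩ Zheng ∩ Alice: 17:15–18:30.
Restricted to 10:00–17:45: 17:15–17:45.
Windows ≥ 30 min: 17:15–17:45.
Earliest such window starts at 17:15.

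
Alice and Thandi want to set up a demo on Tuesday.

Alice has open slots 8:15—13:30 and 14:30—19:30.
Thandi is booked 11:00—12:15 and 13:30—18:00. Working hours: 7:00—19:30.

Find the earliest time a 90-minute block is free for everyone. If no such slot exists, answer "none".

Thandi free within 07:00–19:30: 07:00–11:00, 12:15–13:30, 18:00–19:30.
Alice ∩ Thandi: 08:15–11:00, 12:15–13:30, 18:00–19:30.
Windows ≥ 90 min: 08:15–11:00, 18:00–19:30.
Earliest such window starts at 08:15.

08:15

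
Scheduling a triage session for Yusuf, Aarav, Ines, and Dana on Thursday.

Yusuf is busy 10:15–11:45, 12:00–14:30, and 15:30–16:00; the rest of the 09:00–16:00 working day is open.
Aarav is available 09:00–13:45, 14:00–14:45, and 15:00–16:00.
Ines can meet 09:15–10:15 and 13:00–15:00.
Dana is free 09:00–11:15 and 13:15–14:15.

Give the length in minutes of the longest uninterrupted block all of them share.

Yusuf free within 09:00–16:00: 09:00–10:15, 11:45–12:00, 14:30–15:30.
Yusuf ∩ Aarav: 09:00–10:15, 11:45–12:00, 14:30–14:45, 15:00–15:30.
Yusuf ∩ Aarav ∩ Ines: 09:15–10:15, 14:30–14:45.
Yusuf ∩ Aarav ∩ Ines ∩ Dana: 09:15–10:15.
Single common window of 60 minutes.

60 minutes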